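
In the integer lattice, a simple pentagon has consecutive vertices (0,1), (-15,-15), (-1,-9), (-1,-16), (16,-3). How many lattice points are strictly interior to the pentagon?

By the shoelace formula, twice the signed area is |(0·(-15) − (-15)·1) + ((-15)·(-9) − (-1)·(-15)) + ((-1)·(-16) − (-1)·(-9)) + ((-1)·(-3) − 16·(-16)) + (16·1 − 0·(-3))| = 417, so the area is 208.5.
Summing gcd(|Δx|,|Δy|) over the edges gives the boundary count: gcd(15,16) + gcd(14,6) + gcd(0,7) + gcd(17,13) + gcd(16,4) = 1+2+7+1+4 = 15.
Pick's theorem gives I = A − B/2 + 1 = 208.5 − 15/2 + 1 = 202.

202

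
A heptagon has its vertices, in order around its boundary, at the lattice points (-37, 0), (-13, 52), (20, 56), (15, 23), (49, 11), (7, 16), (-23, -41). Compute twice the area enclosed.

Using the shoelace formula, 2A = |((-37)·52 − (-13)·0) + ((-13)·56 − 20·52) + (20·23 − 15·56) + (15·11 − 49·23) + (49·16 − 7·11) + (7·(-41) − (-23)·16) + ((-23)·0 − (-37)·(-41))| = 5763, so the area is 2881.5.

5763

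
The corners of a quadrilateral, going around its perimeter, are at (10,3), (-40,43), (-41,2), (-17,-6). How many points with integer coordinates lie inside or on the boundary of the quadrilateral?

1276

By the shoelace formula, twice the signed area is |[10·43 − (-40)·3] + [(-40)·2 − (-41)·43] + [(-41)·(-6) − (-17)·2] + [(-17)·3 − 10·(-6)]| = 2522, so the area is 1261.
Along each edge there are gcd(|Δx|,|Δy|)+1 lattice points, so counting each shared vertex once the boundary has gcd(50,40) + gcd(1,41) + gcd(24,8) + gcd(27,9) = 10+1+8+9 = 28.
Pick's theorem gives I = A − B/2 + 1 = 1261 − 28/2 + 1 = 1248, so the closed region contains I + B = 1248 + 28 = 1276 lattice points.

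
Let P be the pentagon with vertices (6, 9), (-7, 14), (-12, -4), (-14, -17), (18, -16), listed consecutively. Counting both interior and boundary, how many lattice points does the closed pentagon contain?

643

The shoelace formula gives twice the area as |[6·14 − (-7)·9] + [(-7)·(-4) − (-12)·14] + [(-12)·(-17) − (-14)·(-4)] + [(-14)·(-16) − 18·(-17)] + [18·9 − 6·(-16)]| = 1279, so the area is 1279/2.
The number of boundary lattice points is Σ gcd(|Δx|,|Δy|) = gcd(13,5) + gcd(5,18) + gcd(2,13) + gcd(32,1) + gcd(12,25) = 1+1+1+1+1 = 5.
Pick's theorem gives I = A − B/2 + 1 = 1279/2 − 5/2 + 1 = 638, so the closed region contains I + B = 638 + 5 = 643 lattice points.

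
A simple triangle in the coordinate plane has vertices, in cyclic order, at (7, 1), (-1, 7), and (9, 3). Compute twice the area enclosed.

By the shoelace formula, twice the signed area is |[7·7 − (-1)·1] + [(-1)·3 − 9·7] + [9·1 − 7·3]| = 28, so the area is 14.

28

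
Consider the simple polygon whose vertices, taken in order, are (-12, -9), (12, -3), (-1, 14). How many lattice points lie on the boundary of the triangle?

8

Summing gcd(|Δx|,|Δy|) over the edges gives the boundary count: gcd(24,6) + gcd(13,17) + gcd(11,23) = 6+1+1 = 8.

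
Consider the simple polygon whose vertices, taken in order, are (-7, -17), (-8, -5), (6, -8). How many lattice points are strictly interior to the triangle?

82

Using the shoelace formula, 2A = |[(-7)·(-5) − (-8)·(-17)] + [(-8)·(-8) − 6·(-5)] + [6·(-17) − (-7)·(-8)]| = 165, so the area is 82.5.
Along each edge there are gcd(|Δx|,|Δy|)+1 lattice points, so counting each shared vertex once the boundary has gcd(1,12) + gcd(14,3) + gcd(13,9) = 1+1+1 = 3.
By Pick's theorem A = I + B/2 − 1, so I = 82.5 − 3/2 + 1 = 82.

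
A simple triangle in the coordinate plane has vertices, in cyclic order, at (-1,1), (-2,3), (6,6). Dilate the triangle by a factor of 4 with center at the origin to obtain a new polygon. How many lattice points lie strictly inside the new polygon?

147

The shoelace formula gives twice the area as |[(-1)·3 − (-2)·1] + [(-2)·6 − 6·3] + [6·1 − (-1)·6]| = 19, so the area is 19/2.
Along each edge there are gcd(|Δx|,|Δy|)+1 lattice points, so counting each shared vertex once the boundary has gcd(1,2) + gcd(8,3) + gcd(7,5) = 1+1+1 = 3.
Scaling by 4 multiplies the area by 4² = 16 (so the new area is 152) and multiplies the boundary lattice-point count by 4, giving 12.
By Pick's theorem, the interior count of the dilated polygon is 152 − 12/2 + 1 = 147.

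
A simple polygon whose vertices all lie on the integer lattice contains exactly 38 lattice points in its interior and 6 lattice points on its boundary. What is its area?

By Pick's theorem, A = I + B/2 − 1 = 38 + 6/2 − 1 = 40.

40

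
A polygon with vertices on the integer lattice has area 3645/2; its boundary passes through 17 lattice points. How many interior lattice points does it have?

From Pick's theorem, I = A − B/2 + 1 = 3645/2 − 17/2 + 1 = 1815.

1815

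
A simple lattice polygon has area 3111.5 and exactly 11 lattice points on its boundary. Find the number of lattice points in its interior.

From Pick's theorem, I = A − B/2 + 1 = 3111.5 − 11/2 + 1 = 3107.

3107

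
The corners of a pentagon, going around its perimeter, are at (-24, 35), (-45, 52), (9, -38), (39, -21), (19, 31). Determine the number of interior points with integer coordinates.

By the shoelace formula, twice the signed area is |[(-24)·52 − (-45)·35] + [(-45)·(-38) − 9·52] + [9·(-21) − 39·(-38)] + [39·31 − 19·(-21)] + [19·35 − (-24)·31]| = 5879, so the area is 5879/2.
The number of boundary lattice points is Σ gcd(|Δx|,|Δy|) = gcd(21,17) + gcd(54,90) + gcd(30,17) + gcd(20,52) + gcd(43,4) = 1+18+1+4+1 = 25.
By Pick's theorem A = I + B/2 − 1, so I = 5879/2 − 25/2 + 1 = 2928.

2928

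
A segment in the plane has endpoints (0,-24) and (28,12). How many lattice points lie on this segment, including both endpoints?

The number of lattice points on a segment between lattice points is gcd(|Δx|,|Δy|) + 1 = gcd(28,36) + 1 = 4 + 1 = 5.

5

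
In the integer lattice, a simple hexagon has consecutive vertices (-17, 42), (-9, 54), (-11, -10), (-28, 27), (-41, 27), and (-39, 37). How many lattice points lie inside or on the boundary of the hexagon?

790

Using the shoelace formula, 2A = |[(-17)·54 − (-9)·42] + [(-9)·(-10) − (-11)·54] + [(-11)·27 − (-28)·(-10)] + [(-28)·27 − (-41)·27] + [(-41)·37 − (-39)·27] + [(-39)·42 − (-17)·37]| = 1555, so the area is 1555/2.
Summing gcd(|Δx|,|Δy|) over the edges gives the boundary count: gcd(8,12) + gcd(2,64) + gcd(17,37) + gcd(13,0) + gcd(2,10) + gcd(22,5) = 4+2+1+13+2+1 = 23.
Pick's theorem gives I = A − B/2 + 1 = 1555/2 − 23/2 + 1 = 767, so the closed region contains I + B = 767 + 23 = 790 lattice points.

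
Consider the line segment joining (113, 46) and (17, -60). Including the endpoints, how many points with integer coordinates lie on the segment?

3

The number of lattice points on a segment between lattice points is gcd(|Δx|,|Δy|) + 1 = gcd(96,106) + 1 = 2 + 1 = 3.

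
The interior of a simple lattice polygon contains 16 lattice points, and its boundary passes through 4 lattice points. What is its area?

17

By Pick's theorem, A = I + B/2 − 1 = 16 + 4/2 − 1 = 17.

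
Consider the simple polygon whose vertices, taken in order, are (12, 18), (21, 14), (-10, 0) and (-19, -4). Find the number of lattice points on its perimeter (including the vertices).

4

Summing gcd(|Δx|,|Δy|) over the edges gives the boundary count: gcd(9,4) + gcd(31,14) + gcd(9,4) + gcd(31,22) = 1+1+1+1 = 4.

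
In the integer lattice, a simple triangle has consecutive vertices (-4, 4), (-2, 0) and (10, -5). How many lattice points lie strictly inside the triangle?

The shoelace formula gives twice the area as |((-4)·0 − (-2)·4) + ((-2)·(-5) − 10·0) + (10·4 − (-4)·(-5))| = 38, so the area is 19.
Along each edge there are gcd(|Δx|,|Δy|)+1 lattice points, so counting each shared vertex once the boundary has gcd(2,4) + gcd(12,5) + gcd(14,9) = 2+1+1 = 4.
Pick's theorem gives I = A − B/2 + 1 = 19 − 4/2 + 1 = 18.

18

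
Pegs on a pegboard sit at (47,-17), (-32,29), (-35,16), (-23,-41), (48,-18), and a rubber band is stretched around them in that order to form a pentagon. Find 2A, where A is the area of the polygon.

By the shoelace formula, twice the signed area is |(47·29 − (-32)·(-17)) + ((-32)·16 − (-35)·29) + ((-35)·(-41) − (-23)·16) + ((-23)·(-18) − 48·(-41)) + (48·(-17) − 47·(-18))| = 5537, so the area is 5537/2.

5537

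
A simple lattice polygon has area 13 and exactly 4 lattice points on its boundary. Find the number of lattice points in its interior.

From Pick's theorem, I = A − B/2 + 1 = 13 − 4/2 + 1 = 12.

12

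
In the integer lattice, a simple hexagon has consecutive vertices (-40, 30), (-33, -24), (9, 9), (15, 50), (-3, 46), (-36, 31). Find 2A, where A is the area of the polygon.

The shoelace formula gives twice the area as |[(-40)·(-24) − (-33)·30] + [(-33)·9 − 9·(-24)] + [9·50 − 15·9] + [15·46 − (-3)·50] + [(-3)·31 − (-36)·46] + [(-36)·30 − (-40)·31]| = 4747, so the area is 4747/2.

4747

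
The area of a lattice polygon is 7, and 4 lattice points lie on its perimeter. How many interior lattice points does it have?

6

From Pick's theorem, I = A − B/2 + 1 = 7 − 4/2 + 1 = 6.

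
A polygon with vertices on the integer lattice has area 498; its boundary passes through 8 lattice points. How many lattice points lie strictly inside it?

Pick's theorem A = I + B/2 − 1 rearranges to I = A − B/2 + 1 = 498 − 8/2 + 1 = 495.

495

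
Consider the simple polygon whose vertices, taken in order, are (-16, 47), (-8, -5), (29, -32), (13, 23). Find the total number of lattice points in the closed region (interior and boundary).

Using the shoelace formula, 2A = |((-16)·(-5) − (-8)·47) + ((-8)·(-32) − 29·(-5)) + (29·23 − 13·(-32)) + (13·47 − (-16)·23)| = 2919, so the area is 2919/2.
The number of boundary lattice points is Σ gcd(|Δx|,|Δy|) = gcd(8,52) + gcd(37,27) + gcd(16,55) + gcd(29,24) = 4+1+1+1 = 7.
Pick's theorem gives I = A − B/2 + 1 = 2919/2 − 7/2 + 1 = 1457, so the closed region contains I + B = 1457 + 7 = 1464 lattice points.

1464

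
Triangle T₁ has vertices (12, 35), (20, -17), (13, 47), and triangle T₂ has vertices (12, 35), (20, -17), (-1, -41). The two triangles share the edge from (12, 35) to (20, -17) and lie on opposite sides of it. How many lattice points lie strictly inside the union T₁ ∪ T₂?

714

The union is the simple quadrilateral with vertices (12, 35), (13, 47), (20, -17), (-1, -41) in order.
The shoelace formula gives twice the area as |[12·47 − 13·35] + [13·(-17) − 20·47] + [20·(-41) − (-1)·(-17)] + [(-1)·35 − 12·(-41)]| = 1432, so the area is 716.
The number of boundary lattice points is Σ gcd(|Δx|,|Δy|) = gcd(1,12) + gcd(7,64) + gcd(21,24) + gcd(13,76) = 1+1+3+1 = 6.
By Pick's theorem I = A − B/2 + 1 = 716 − 6/2 + 1 = 714.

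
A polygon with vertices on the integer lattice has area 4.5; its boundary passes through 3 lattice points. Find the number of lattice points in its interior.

4

Pick's theorem A = I + B/2 − 1 rearranges to I = A − B/2 + 1 = 4.5 − 3/2 + 1 = 4.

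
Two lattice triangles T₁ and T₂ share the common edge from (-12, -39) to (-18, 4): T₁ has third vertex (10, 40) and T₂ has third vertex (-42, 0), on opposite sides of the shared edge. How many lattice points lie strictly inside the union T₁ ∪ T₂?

The union is the simple quadrilateral with vertices (-12, -39), (10, 40), (-18, 4), (-42, 0) in order.
The shoelace formula gives twice the area as |[(-12)·40 − 10·(-39)] + [10·4 − (-18)·40] + [(-18)·0 − (-42)·4] + [(-42)·(-39) − (-12)·0]| = 2476, so the area is 1238.
Along each edge there are gcd(|Δx|,|Δy|)+1 lattice points, so counting each shared vertex once the boundary has gcd(22,79) + gcd(28,36) + gcd(24,4) + gcd(30,39) = 1+4+4+3 = 12.
By Pick's theorem I = A − B/2 + 1 = 1238 − 12/2 + 1 = 1233.

1233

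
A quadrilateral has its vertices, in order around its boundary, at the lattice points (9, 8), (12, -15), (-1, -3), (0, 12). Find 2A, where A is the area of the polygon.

By the shoelace formula, twice the signed area is |[9·(-15) − 12·8] + [12·(-3) − (-1)·(-15)] + [(-1)·12 − 0·(-3)] + [0·8 − 9·12]| = 402, so the area is 201.

402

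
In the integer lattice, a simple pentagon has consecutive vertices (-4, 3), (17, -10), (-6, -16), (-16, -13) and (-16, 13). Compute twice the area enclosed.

933

The shoelace formula gives twice the area as |((-4)·(-10) − 17·3) + (17·(-16) − (-6)·(-10)) + ((-6)·(-13) − (-16)·(-16)) + ((-16)·13 − (-16)·(-13)) + ((-16)·3 − (-4)·13)| = 933, so the area is 466.5.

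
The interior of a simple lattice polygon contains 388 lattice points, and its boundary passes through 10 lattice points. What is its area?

392

By Pick's theorem, A = I + B/2 − 1 = 388 + 10/2 − 1 = 392.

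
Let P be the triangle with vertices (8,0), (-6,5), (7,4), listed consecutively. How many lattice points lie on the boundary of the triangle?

3

The number of boundary lattice points is Σ gcd(|Δx|,|Δy|) = gcd(14,5) + gcd(13,1) + gcd(1,4) = 1+1+1 = 3.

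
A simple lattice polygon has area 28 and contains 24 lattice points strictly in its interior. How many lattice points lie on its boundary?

Pick's theorem gives A = I + B/2 − 1, so B = 2(A − I + 1) = 2(28 − 24 + 1) = 10.

10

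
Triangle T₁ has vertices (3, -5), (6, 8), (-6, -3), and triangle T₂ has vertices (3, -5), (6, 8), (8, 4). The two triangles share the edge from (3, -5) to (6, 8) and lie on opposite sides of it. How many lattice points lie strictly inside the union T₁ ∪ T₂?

The union is the simple quadrilateral with vertices (3, -5), (-6, -3), (6, 8), (8, 4) in order.
The shoelace formula gives twice the area as |(3·(-3) − (-6)·(-5)) + ((-6)·8 − 6·(-3)) + (6·4 − 8·8) + (8·(-5) − 3·4)| = 161, so the area is 80.5.
The number of boundary lattice points is Σ gcd(|Δx|,|Δy|) = gcd(9,2) + gcd(12,11) + gcd(2,4) + gcd(5,9) = 1+1+2+1 = 5.
By Pick's theorem I = A − B/2 + 1 = 80.5 − 5/2 + 1 = 79.

79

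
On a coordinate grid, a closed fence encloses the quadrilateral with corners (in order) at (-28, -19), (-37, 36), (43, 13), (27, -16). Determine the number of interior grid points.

Using the shoelace formula, 2A = |[(-28)·36 − (-37)·(-19)] + [(-37)·13 − 43·36] + [43·(-16) − 27·13] + [27·(-19) − (-28)·(-16)]| = 5740, so the area is 2870.
Summing gcd(|Δx|,|Δy|) over the edges gives the boundary count: gcd(9,55) + gcd(80,23) + gcd(16,29) + gcd(55,3) = 1+1+1+1 = 4.
By Pick's theorem A = I + B/2 − 1, so I = 2870 − 4/2 + 1 = 2869.

2869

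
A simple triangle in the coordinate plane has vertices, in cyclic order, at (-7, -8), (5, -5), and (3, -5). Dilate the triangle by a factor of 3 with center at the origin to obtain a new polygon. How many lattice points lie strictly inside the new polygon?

19

By the shoelace formula, twice the signed area is |((-7)·(-5) − 5·(-8)) + (5·(-5) − 3·(-5)) + (3·(-8) − (-7)·(-5))| = 6, so the area is 3.
Summing gcd(|Δx|,|Δy|) over the edges gives the boundary count: gcd(12,3) + gcd(2,0) + gcd(10,3) = 3+2+1 = 6.
Scaling by 3 multiplies the area by 3² = 9 (so the new area is 27) and multiplies the boundary lattice-point count by 3, giving 18.
By Pick's theorem, the interior count of the dilated polygon is 27 − 18/2 + 1 = 19.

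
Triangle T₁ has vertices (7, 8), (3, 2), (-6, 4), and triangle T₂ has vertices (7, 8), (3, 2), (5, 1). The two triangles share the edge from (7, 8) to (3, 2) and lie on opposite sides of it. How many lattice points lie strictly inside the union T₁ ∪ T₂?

38

The union is the simple quadrilateral with vertices (7, 8), (-6, 4), (3, 2), (5, 1) in order.
Using the shoelace formula, 2A = |[7·4 − (-6)·8] + [(-6)·2 − 3·4] + [3·1 − 5·2] + [5·8 − 7·1]| = 78, so the area is 39.
Summing gcd(|Δx|,|Δy|) over the edges gives the boundary count: gcd(13,4) + gcd(9,2) + gcd(2,1) + gcd(2,7) = 1+1+1+1 = 4.
By Pick's theorem I = A − B/2 + 1 = 39 − 4/2 + 1 = 38.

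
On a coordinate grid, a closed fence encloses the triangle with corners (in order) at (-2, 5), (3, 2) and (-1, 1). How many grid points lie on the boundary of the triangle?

Along each edge there are gcd(|Δx|,|Δy|)+1 lattice points, so counting each shared vertex once the boundary has gcd(5,3) + gcd(4,1) + gcd(1,4) = 1+1+1 = 3.

3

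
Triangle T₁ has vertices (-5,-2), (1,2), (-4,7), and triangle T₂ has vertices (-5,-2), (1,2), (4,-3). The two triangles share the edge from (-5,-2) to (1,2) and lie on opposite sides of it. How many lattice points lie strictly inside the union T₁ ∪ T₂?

The union is the simple quadrilateral with vertices (-5,-2), (-4,7), (1,2), (4,-3) in order.
The shoelace formula gives twice the area as |((-5)·7 − (-4)·(-2)) + ((-4)·2 − 1·7) + (1·(-3) − 4·2) + (4·(-2) − (-5)·(-3))| = 92, so the area is 46.
Along each edge there are gcd(|Δx|,|Δy|)+1 lattice points, so counting each shared vertex once the boundary has gcd(1,9) + gcd(5,5) + gcd(3,5) + gcd(9,1) = 1+5+1+1 = 8.
By Pick's theorem I = A − B/2 + 1 = 46 − 8/2 + 1 = 43.

43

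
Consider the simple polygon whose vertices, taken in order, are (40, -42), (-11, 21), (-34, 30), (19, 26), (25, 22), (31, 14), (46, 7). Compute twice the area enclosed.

The shoelace formula gives twice the area as |(40·21 − (-11)·(-42)) + ((-11)·30 − (-34)·21) + ((-34)·26 − 19·30) + (19·22 − 25·26) + (25·14 − 31·22) + (31·7 − 46·14) + (46·(-42) − 40·7)| = 3895, so the area is 1947.5.

3895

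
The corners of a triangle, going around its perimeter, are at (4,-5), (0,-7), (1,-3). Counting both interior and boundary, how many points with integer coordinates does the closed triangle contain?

10

The shoelace formula gives twice the area as |[4·(-7) − 0·(-5)] + [0·(-3) − 1·(-7)] + [1·(-5) − 4·(-3)]| = 14, so the area is 7.
The number of boundary lattice points is Σ gcd(|Δx|,|Δy|) = gcd(4,2) + gcd(1,4) + gcd(3,2) = 2+1+1 = 4.
Pick's theorem gives I = A − B/2 + 1 = 7 − 4/2 + 1 = 6, so the closed region contains I + B = 6 + 4 = 10 lattice points.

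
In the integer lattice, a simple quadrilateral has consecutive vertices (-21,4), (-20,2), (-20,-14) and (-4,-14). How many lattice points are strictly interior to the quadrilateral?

The shoelace formula gives twice the area as |[(-21)·2 − (-20)·4] + [(-20)·(-14) − (-20)·2] + [(-20)·(-14) − (-4)·(-14)] + [(-4)·4 − (-21)·(-14)]| = 272, so the area is 136.
Along each edge there are gcd(|Δx|,|Δy|)+1 lattice points, so counting each shared vertex once the boundary has gcd(1,2) + gcd(0,16) + gcd(16,0) + gcd(17,18) = 1+16+16+1 = 34.
Pick's theorem gives I = A − B/2 + 1 = 136 − 34/2 + 1 = 120.

120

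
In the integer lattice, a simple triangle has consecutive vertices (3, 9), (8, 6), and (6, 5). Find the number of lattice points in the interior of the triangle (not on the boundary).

The shoelace formula gives twice the area as |(3·6 − 8·9) + (8·5 − 6·6) + (6·9 − 3·5)| = 11, so the area is 11/2.
Summing gcd(|Δx|,|Δy|) over the edges gives the boundary count: gcd(5,3) + gcd(2,1) + gcd(3,4) = 1+1+1 = 3.
By Pick's theorem A = I + B/2 − 1, so I = 11/2 − 3/2 + 1 = 5.

5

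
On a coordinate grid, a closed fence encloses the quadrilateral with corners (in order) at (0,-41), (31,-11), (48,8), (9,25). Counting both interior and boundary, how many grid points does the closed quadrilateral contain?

By the shoelace formula, twice the signed area is |(0·(-11) − 31·(-41)) + (31·8 − 48·(-11)) + (48·25 − 9·8) + (9·(-41) − 0·25)| = 2806, so the area is 1403.
Summing gcd(|Δx|,|Δy|) over the edges gives the boundary count: gcd(31,30) + gcd(17,19) + gcd(39,17) + gcd(9,66) = 1+1+1+3 = 6.
Pick's theorem gives I = A − B/2 + 1 = 1403 − 6/2 + 1 = 1401, so the closed region contains I + B = 1401 + 6 = 1407 lattice points.

1407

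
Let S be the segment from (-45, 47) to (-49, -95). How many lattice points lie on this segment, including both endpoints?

The number of lattice points on a segment between lattice points is gcd(|Δx|,|Δy|) + 1 = gcd(4,142) + 1 = 2 + 1 = 3.

3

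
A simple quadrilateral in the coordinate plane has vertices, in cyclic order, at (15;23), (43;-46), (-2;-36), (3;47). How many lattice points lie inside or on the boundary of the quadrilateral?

By the shoelace formula, twice the signed area is |[15·(-46) − 43·23] + [43·(-36) − (-2)·(-46)] + [(-2)·47 − 3·(-36)] + [3·23 − 15·47]| = 3941, so the area is 3941/2.
Summing gcd(|Δx|,|Δy|) over the edges gives the boundary count: gcd(28,69) + gcd(45,10) + gcd(5,83) + gcd(12,24) = 1+5+1+12 = 19.
Pick's theorem gives I = A − B/2 + 1 = 3941/2 − 19/2 + 1 = 1962, so the closed region contains I + B = 1962 + 19 = 1981 lattice points.

1981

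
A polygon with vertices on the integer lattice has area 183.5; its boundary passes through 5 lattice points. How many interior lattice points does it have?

182

Pick's theorem A = I + B/2 − 1 rearranges to I = A − B/2 + 1 = 183.5 − 5/2 + 1 = 182.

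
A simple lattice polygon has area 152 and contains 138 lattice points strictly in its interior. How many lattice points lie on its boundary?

30

Pick's theorem gives A = I + B/2 − 1, so B = 2(A − I + 1) = 2(152 − 138 + 1) = 30.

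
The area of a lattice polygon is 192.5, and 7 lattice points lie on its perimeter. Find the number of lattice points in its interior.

190

Pick's theorem A = I + B/2 − 1 rearranges to I = A − B/2 + 1 = 192.5 − 7/2 + 1 = 190.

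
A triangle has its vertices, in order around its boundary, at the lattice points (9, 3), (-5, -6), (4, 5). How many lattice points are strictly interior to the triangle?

The shoelace formula gives twice the area as |[9·(-6) − (-5)·3] + [(-5)·5 − 4·(-6)] + [4·3 − 9·5]| = 73, so the area is 73/2.
Summing gcd(|Δx|,|Δy|) over the edges gives the boundary count: gcd(14,9) + gcd(9,11) + gcd(5,2) = 1+1+1 = 3.
Pick's theorem gives I = A − B/2 + 1 = 73/2 − 3/2 + 1 = 36.

36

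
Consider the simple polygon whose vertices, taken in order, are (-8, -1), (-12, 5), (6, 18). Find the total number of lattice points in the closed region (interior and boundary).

The shoelace formula gives twice the area as |((-8)·5 − (-12)·(-1)) + ((-12)·18 − 6·5) + (6·(-1) − (-8)·18)| = 160, so the area is 80.
Summing gcd(|Δx|,|Δy|) over the edges gives the boundary count: gcd(4,6) + gcd(18,13) + gcd(14,19) = 2+1+1 = 4.
Pick's theorem gives I = A − B/2 + 1 = 80 − 4/2 + 1 = 79, so the closed region contains I + B = 79 + 4 = 83 lattice points.

83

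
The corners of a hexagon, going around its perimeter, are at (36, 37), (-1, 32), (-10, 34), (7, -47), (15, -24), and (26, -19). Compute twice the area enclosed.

4229

The shoelace formula gives twice the area as |[36·32 − (-1)·37] + [(-1)·34 − (-10)·32] + [(-10)·(-47) − 7·34] + [7·(-24) − 15·(-47)] + [15·(-19) − 26·(-24)] + [26·37 − 36·(-19)]| = 4229, so the area is 2114.5.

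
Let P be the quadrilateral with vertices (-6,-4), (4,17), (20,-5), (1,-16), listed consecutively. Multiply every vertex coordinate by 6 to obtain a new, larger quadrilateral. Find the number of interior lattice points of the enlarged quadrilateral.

15484

By the shoelace formula, twice the signed area is |[(-6)·17 − 4·(-4)] + [4·(-5) − 20·17] + [20·(-16) − 1·(-5)] + [1·(-4) − (-6)·(-16)]| = 861, so the area is 430.5.
The number of boundary lattice points is Σ gcd(|Δx|,|Δy|) = gcd(10,21) + gcd(16,22) + gcd(19,11) + gcd(7,12) = 1+2+1+1 = 5.
Scaling by 6 multiplies the area by 6² = 36 (so the new area is 15498) and multiplies the boundary lattice-point count by 6, giving 30.
By Pick's theorem, the interior count of the dilated polygon is 15498 − 30/2 + 1 = 15484.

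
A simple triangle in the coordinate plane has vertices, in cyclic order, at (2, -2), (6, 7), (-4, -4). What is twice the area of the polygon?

Using the shoelace formula, 2A = |(2·7 − 6·(-2)) + (6·(-4) − (-4)·7) + ((-4)·(-2) − 2·(-4))| = 46, so the area is 23.

46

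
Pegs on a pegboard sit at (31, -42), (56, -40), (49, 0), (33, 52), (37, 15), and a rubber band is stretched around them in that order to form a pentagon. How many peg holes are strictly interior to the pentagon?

By the shoelace formula, twice the signed area is |(31·(-40) − 56·(-42)) + (56·0 − 49·(-40)) + (49·52 − 33·0) + (33·15 − 37·52) + (37·(-42) − 31·15)| = 2172, so the area is 1086.
The number of boundary lattice points is Σ gcd(|Δx|,|Δy|) = gcd(25,2) + gcd(7,40) + gcd(16,52) + gcd(4,37) + gcd(6,57) = 1+1+4+1+3 = 10.
Pick's theorem gives I = A − B/2 + 1 = 1086 − 10/2 + 1 = 1082.

1082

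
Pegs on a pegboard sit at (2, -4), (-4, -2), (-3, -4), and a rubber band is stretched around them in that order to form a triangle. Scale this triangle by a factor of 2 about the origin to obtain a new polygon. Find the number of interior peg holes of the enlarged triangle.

The shoelace formula gives twice the area as |[2·(-2) − (-4)·(-4)] + [(-4)·(-4) − (-3)·(-2)] + [(-3)·(-4) − 2·(-4)]| = 10, so the area is 5.
Summing gcd(|Δx|,|Δy|) over the edges gives the boundary count: gcd(6,2) + gcd(1,2) + gcd(5,0) = 2+1+5 = 8.
Scaling by 2 multiplies the area by 2² = 4 (so the new area is 20) and multiplies the boundary lattice-point count by 2, giving 16.
By Pick's theorem, the interior count of the dilated polygon is 20 − 16/2 + 1 = 13.

13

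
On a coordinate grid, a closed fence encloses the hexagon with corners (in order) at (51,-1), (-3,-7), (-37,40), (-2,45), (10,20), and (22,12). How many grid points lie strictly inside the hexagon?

By the shoelace formula, twice the signed area is |[51·(-7) − (-3)·(-1)] + [(-3)·40 − (-37)·(-7)] + [(-37)·45 − (-2)·40] + [(-2)·20 − 10·45] + [10·12 − 22·20] + [22·(-1) − 51·12]| = 3768, so the area is 1884.
Summing gcd(|Δx|,|Δy|) over the edges gives the boundary count: gcd(54,6) + gcd(34,47) + gcd(35,5) + gcd(12,25) + gcd(12,8) + gcd(29,13) = 6+1+5+1+4+1 = 18.
Pick's theorem gives I = A − B/2 + 1 = 1884 − 18/2 + 1 = 1876.

1876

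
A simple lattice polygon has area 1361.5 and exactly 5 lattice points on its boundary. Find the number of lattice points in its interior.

From Pick's theorem, I = A − B/2 + 1 = 1361.5 − 5/2 + 1 = 1360.

1360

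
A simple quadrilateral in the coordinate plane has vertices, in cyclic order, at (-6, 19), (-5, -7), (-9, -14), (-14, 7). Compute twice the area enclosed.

The shoelace formula gives twice the area as |((-6)·(-7) − (-5)·19) + ((-5)·(-14) − (-9)·(-7)) + ((-9)·7 − (-14)·(-14)) + ((-14)·19 − (-6)·7)| = 339, so the area is 339/2.

339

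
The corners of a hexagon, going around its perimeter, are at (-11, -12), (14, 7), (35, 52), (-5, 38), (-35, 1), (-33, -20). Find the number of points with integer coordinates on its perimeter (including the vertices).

10

Summing gcd(|Δx|,|Δy|) over the edges gives the boundary count: gcd(25,19) + gcd(21,45) + gcd(40,14) + gcd(30,37) + gcd(2,21) + gcd(22,8) = 1+3+2+1+1+2 = 10.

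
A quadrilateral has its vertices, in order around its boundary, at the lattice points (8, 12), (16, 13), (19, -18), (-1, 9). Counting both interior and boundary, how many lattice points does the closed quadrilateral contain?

281

The shoelace formula gives twice the area as |[8·13 − 16·12] + [16·(-18) − 19·13] + [19·9 − (-1)·(-18)] + [(-1)·12 − 8·9]| = 554, so the area is 277.
Summing gcd(|Δx|,|Δy|) over the edges gives the boundary count: gcd(8,1) + gcd(3,31) + gcd(20,27) + gcd(9,3) = 1+1+1+3 = 6.
Pick's theorem gives I = A − B/2 + 1 = 277 − 6/2 + 1 = 275, so the closed region contains I + B = 275 + 6 = 281 lattice points.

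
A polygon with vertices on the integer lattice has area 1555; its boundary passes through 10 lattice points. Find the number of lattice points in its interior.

Pick's theorem A = I + B/2 − 1 rearranges to I = A − B/2 + 1 = 1555 − 10/2 + 1 = 1551.

1551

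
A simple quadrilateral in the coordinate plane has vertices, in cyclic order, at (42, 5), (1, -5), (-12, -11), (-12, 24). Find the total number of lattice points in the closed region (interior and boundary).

907

The shoelace formula gives twice the area as |[42·(-5) − 1·5] + [1·(-11) − (-12)·(-5)] + [(-12)·24 − (-12)·(-11)] + [(-12)·5 − 42·24]| = 1774, so the area is 887.
Summing gcd(|Δx|,|Δy|) over the edges gives the boundary count: gcd(41,10) + gcd(13,6) + gcd(0,35) + gcd(54,19) = 1+1+35+1 = 38.
Pick's theorem gives I = A − B/2 + 1 = 887 − 38/2 + 1 = 869, so the closed region contains I + B = 869 + 38 = 907 lattice points.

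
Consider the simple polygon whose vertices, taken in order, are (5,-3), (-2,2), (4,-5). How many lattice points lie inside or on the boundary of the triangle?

12

By the shoelace formula, twice the signed area is |[5·2 − (-2)·(-3)] + [(-2)·(-5) − 4·2] + [4·(-3) − 5·(-5)]| = 19, so the area is 9.5.
Summing gcd(|Δx|,|Δy|) over the edges gives the boundary count: gcd(7,5) + gcd(6,7) + gcd(1,2) = 1+1+1 = 3.
Pick's theorem gives I = A − B/2 + 1 = 9.5 − 3/2 + 1 = 9, so the closed region contains I + B = 9 + 3 = 12 lattice points.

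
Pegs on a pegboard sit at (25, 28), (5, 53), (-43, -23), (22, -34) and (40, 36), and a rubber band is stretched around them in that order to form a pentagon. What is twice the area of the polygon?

7689

The shoelace formula gives twice the area as |[25·53 − 5·28] + [5·(-23) − (-43)·53] + [(-43)·(-34) − 22·(-23)] + [22·36 − 40·(-34)] + [40·28 − 25·36]| = 7689, so the area is 3844.5.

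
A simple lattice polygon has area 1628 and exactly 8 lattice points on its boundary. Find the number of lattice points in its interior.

1625

From Pick's theorem, I = A − B/2 + 1 = 1628 − 8/2 + 1 = 1625.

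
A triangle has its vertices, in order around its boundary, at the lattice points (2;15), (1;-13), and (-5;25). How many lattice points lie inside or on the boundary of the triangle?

The shoelace formula gives twice the area as |[2·(-13) − 1·15] + [1·25 − (-5)·(-13)] + [(-5)·15 − 2·25]| = 206, so the area is 103.
The number of boundary lattice points is Σ gcd(|Δx|,|Δy|) = gcd(1,28) + gcd(6,38) + gcd(7,10) = 1+2+1 = 4.
Pick's theorem gives I = A − B/2 + 1 = 103 − 4/2 + 1 = 102, so the closed region contains I + B = 102 + 4 = 106 lattice points.

106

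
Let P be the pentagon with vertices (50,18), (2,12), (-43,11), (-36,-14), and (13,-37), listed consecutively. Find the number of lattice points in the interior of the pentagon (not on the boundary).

2845

Using the shoelace formula, 2A = |[50·12 − 2·18] + [2·11 − (-43)·12] + [(-43)·(-14) − (-36)·11] + [(-36)·(-37) − 13·(-14)] + [13·18 − 50·(-37)]| = 5698, so the area is 2849.
Along each edge there are gcd(|Δx|,|Δy|)+1 lattice points, so counting each shared vertex once the boundary has gcd(48,6) + gcd(45,1) + gcd(7,25) + gcd(49,23) + gcd(37,55) = 6+1+1+1+1 = 10.
Pick's theorem gives I = A − B/2 + 1 = 2849 − 10/2 + 1 = 2845.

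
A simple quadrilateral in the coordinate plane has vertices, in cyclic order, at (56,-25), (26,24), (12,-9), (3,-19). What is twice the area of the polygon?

2260

By the shoelace formula, twice the signed area is |[56·24 − 26·(-25)] + [26·(-9) − 12·24] + [12·(-19) − 3·(-9)] + [3·(-25) − 56·(-19)]| = 2260, so the area is 1130.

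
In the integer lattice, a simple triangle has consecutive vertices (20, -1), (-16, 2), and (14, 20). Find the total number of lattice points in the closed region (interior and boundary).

376

The shoelace formula gives twice the area as |(20·2 − (-16)·(-1)) + ((-16)·20 − 14·2) + (14·(-1) − 20·20)| = 738, so the area is 369.
Along each edge there are gcd(|Δx|,|Δy|)+1 lattice points, so counting each shared vertex once the boundary has gcd(36,3) + gcd(30,18) + gcd(6,21) = 3+6+3 = 12.
Pick's theorem gives I = A − B/2 + 1 = 369 − 12/2 + 1 = 364, so the closed region contains I + B = 364 + 12 = 376 lattice points.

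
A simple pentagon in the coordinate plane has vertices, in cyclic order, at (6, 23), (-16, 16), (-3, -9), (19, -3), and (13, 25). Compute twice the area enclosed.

The shoelace formula gives twice the area as |[6·16 − (-16)·23] + [(-16)·(-9) − (-3)·16] + [(-3)·(-3) − 19·(-9)] + [19·25 − 13·(-3)] + [13·23 − 6·25]| = 1499, so the area is 749.5.

1499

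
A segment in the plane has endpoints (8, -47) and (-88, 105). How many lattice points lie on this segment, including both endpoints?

9

The number of lattice points on a segment between lattice points is gcd(|Δx|,|Δy|) + 1 = gcd(96,152) + 1 = 8 + 1 = 9.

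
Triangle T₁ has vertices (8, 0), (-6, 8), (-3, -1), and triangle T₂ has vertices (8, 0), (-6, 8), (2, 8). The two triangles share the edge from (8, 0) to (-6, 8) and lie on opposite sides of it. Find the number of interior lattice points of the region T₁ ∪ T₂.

The union is the simple quadrilateral with vertices (8, 0), (-3, -1), (-6, 8), (2, 8) in order.
By the shoelace formula, twice the signed area is |[8·(-1) − (-3)·0] + [(-3)·8 − (-6)·(-1)] + [(-6)·8 − 2·8] + [2·0 − 8·8]| = 166, so the area is 83.
Along each edge there are gcd(|Δx|,|Δy|)+1 lattice points, so counting each shared vertex once the boundary has gcd(11,1) + gcd(3,9) + gcd(8,0) + gcd(6,8) = 1+3+8+2 = 14.
By Pick's theorem I = A − B/2 + 1 = 83 − 14/2 + 1 = 77.

77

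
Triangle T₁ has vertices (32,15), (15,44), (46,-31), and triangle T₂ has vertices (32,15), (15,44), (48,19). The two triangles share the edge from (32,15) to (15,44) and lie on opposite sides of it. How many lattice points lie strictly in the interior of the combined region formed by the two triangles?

The union is the simple quadrilateral with vertices (32,15), (46,-31), (15,44), (48,19) in order.
The shoelace formula gives twice the area as |(32·(-31) − 46·15) + (46·44 − 15·(-31)) + (15·19 − 48·44) + (48·15 − 32·19)| = 908, so the area is 454.
Along each edge there are gcd(|Δx|,|Δy|)+1 lattice points, so counting each shared vertex once the boundary has gcd(14,46) + gcd(31,75) + gcd(33,25) + gcd(16,4) = 2+1+1+4 = 8.
By Pick's theorem I = A − B/2 + 1 = 454 − 8/2 + 1 = 451.

451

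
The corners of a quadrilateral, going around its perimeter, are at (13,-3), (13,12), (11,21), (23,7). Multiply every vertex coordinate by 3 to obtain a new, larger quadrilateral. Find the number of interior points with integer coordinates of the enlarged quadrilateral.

The shoelace formula gives twice the area as |[13·12 − 13·(-3)] + [13·21 − 11·12] + [11·7 − 23·21] + [23·(-3) − 13·7]| = 230, so the area is 115.
Along each edge there are gcd(|Δx|,|Δy|)+1 lattice points, so counting each shared vertex once the boundary has gcd(0,15) + gcd(2,9) + gcd(12,14) + gcd(10,10) = 15+1+2+10 = 28.
Scaling by 3 multiplies the area by 3² = 9 (so the new area is 1035) and multiplies the boundary lattice-point count by 3, giving 84.
By Pick's theorem, the interior count of the dilated polygon is 1035 − 84/2 + 1 = 994.

994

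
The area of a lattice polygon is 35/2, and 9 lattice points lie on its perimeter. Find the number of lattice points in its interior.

Pick's theorem A = I + B/2 − 1 rearranges to I = A − B/2 + 1 = 35/2 − 9/2 + 1 = 14.

14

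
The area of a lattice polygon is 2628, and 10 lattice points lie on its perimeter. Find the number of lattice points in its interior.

2624

From Pick's theorem, I = A − B/2 + 1 = 2628 − 10/2 + 1 = 2624.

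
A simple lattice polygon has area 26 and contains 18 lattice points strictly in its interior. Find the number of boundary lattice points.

Pick's theorem gives A = I + B/2 − 1, so B = 2(A − I + 1) = 2(26 − 18 + 1) = 18.

18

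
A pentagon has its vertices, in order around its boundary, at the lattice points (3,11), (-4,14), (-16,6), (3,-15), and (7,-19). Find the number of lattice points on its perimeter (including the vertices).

12

Summing gcd(|Δx|,|Δy|) over the edges gives the boundary count: gcd(7,3) + gcd(12,8) + gcd(19,21) + gcd(4,4) + gcd(4,30) = 1+4+1+4+2 = 12.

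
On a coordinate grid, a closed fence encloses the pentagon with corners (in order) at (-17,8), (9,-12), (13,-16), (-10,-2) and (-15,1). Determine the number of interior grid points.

The shoelace formula gives twice the area as |((-17)·(-12) − 9·8) + (9·(-16) − 13·(-12)) + (13·(-2) − (-10)·(-16)) + ((-10)·1 − (-15)·(-2)) + ((-15)·8 − (-17)·1)| = 185, so the area is 185/2.
Summing gcd(|Δx|,|Δy|) over the edges gives the boundary count: gcd(26,20) + gcd(4,4) + gcd(23,14) + gcd(5,3) + gcd(2,7) = 2+4+1+1+1 = 9.
By Pick's theorem A = I + B/2 − 1, so I = 185/2 − 9/2 + 1 = 89.

89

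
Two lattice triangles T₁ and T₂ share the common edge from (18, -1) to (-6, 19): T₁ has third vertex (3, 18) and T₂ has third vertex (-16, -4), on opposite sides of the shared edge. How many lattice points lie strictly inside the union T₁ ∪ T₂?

The union is the simple quadrilateral with vertices (18, -1), (3, 18), (-6, 19), (-16, -4) in order.
By the shoelace formula, twice the signed area is |[18·18 − 3·(-1)] + [3·19 − (-6)·18] + [(-6)·(-4) − (-16)·19] + [(-16)·(-1) − 18·(-4)]| = 908, so the area is 454.
Along each edge there are gcd(|Δx|,|Δy|)+1 lattice points, so counting each shared vertex once the boundary has gcd(15,19) + gcd(9,1) + gcd(10,23) + gcd(34,3) = 1+1+1+1 = 4.
By Pick's theorem I = A − B/2 + 1 = 454 − 4/2 + 1 = 453.

453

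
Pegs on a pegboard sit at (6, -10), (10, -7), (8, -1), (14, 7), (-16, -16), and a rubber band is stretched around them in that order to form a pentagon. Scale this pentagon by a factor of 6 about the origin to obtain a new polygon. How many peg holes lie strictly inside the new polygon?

Using the shoelace formula, 2A = |[6·(-7) − 10·(-10)] + [10·(-1) − 8·(-7)] + [8·7 − 14·(-1)] + [14·(-16) − (-16)·7] + [(-16)·(-10) − 6·(-16)]| = 318, so the area is 159.
The number of boundary lattice points is Σ gcd(|Δx|,|Δy|) = gcd(4,3) + gcd(2,6) + gcd(6,8) + gcd(30,23) + gcd(22,6) = 1+2+2+1+2 = 8.
Scaling by 6 multiplies the area by 6² = 36 (so the new area is 5724) and multiplies the boundary lattice-point count by 6, giving 48.
By Pick's theorem, the interior count of the dilated polygon is 5724 − 48/2 + 1 = 5701.

5701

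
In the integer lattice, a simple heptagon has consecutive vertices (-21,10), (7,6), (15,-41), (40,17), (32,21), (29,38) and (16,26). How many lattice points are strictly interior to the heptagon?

1533

The shoelace formula gives twice the area as |((-21)·6 − 7·10) + (7·(-41) − 15·6) + (15·17 − 40·(-41)) + (40·21 − 32·17) + (32·38 − 29·21) + (29·26 − 16·38) + (16·10 − (-21)·26)| = 3077, so the area is 3077/2.
The number of boundary lattice points is Σ gcd(|Δx|,|Δy|) = gcd(28,4) + gcd(8,47) + gcd(25,58) + gcd(8,4) + gcd(3,17) + gcd(13,12) + gcd(37,16) = 4+1+1+4+1+1+1 = 13.
Pick's theorem gives I = A − B/2 + 1 = 3077/2 − 13/2 + 1 = 1533.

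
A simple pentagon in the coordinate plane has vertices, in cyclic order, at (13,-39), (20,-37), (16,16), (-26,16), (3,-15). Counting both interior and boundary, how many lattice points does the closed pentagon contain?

1176

The shoelace formula gives twice the area as |[13·(-37) − 20·(-39)] + [20·16 − 16·(-37)] + [16·16 − (-26)·16] + [(-26)·(-15) − 3·16] + [3·(-39) − 13·(-15)]| = 2303, so the area is 2303/2.
The number of boundary lattice points is Σ gcd(|Δx|,|Δy|) = gcd(7,2) + gcd(4,53) + gcd(42,0) + gcd(29,31) + gcd(10,24) = 1+1+42+1+2 = 47.
Pick's theorem gives I = A − B/2 + 1 = 2303/2 − 47/2 + 1 = 1129, so the closed region contains I + B = 1129 + 47 = 1176 lattice points.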